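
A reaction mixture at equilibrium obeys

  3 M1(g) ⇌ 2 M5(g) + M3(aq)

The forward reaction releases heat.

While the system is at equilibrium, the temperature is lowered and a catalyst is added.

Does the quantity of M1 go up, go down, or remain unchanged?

decreases

The forward reaction is exothermic. Lowering T favours the exothermic direction — shift to the right.
A catalyst speeds both forward and reverse rates equally; it changes neither Q nor K — no shift from this change.
The net shift is to the right. M1 is a reactant, so its amount decreases.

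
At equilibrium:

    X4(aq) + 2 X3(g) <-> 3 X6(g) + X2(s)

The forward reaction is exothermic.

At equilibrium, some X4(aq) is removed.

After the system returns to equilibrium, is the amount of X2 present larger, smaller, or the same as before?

Removing X4 (aq), a reactant, drives the reaction to the left.
The net shift is to the left. X2 is a product, so its amount decreases.

decreases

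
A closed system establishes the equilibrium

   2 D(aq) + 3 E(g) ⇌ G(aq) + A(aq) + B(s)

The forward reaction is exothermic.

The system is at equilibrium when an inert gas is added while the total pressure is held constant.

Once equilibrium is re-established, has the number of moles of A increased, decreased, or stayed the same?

decreases

Adding inert gas at constant total pressure expands the volume and lowers every reacting partial pressure. With Δn_gas = 0 − 3 = -3, Q moves away from K toward the side with fewer gas moles, so the system shifts toward the side with more gas moles — to the left.
The net shift is to the left. A is a product, so its amount decreases.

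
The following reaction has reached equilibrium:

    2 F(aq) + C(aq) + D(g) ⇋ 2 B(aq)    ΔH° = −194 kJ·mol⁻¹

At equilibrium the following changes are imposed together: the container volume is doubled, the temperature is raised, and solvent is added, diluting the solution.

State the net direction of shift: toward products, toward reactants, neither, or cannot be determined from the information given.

left

Gas moles: reactants 1, products 0 (Δn_gas = -1). Expansion shifts the system toward the side with more moles of gas — to the left.
The forward reaction is exothermic. Raising T favours the endothermic direction — shift to the left.
Dilution lowers every aqueous concentration by the same factor. Δn_aq = 2 − 3 = -1, so the system shifts toward the side with more dissolved moles — to the left.
All effects act in the same direction — net shift to the left.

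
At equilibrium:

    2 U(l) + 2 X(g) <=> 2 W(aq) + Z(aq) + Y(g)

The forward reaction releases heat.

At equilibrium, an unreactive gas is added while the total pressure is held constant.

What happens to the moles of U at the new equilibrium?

Adding inert gas at constant total pressure expands the volume and lowers every reacting partial pressure. With Δn_gas = 1 − 2 = -1, Q moves away from K toward the side with fewer gas moles, so the system shifts toward the side with more gas moles — to the left.
The net shift is to the left. U is a reactant, so its amount increases.

increases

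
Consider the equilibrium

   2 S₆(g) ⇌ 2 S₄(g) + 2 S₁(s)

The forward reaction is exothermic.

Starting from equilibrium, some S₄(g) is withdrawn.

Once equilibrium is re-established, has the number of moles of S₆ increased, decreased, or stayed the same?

decreases

Removing S₄ (g), a product, drives the reaction to the right.
The net shift is to the right. S₆ is a reactant, so its amount decreases.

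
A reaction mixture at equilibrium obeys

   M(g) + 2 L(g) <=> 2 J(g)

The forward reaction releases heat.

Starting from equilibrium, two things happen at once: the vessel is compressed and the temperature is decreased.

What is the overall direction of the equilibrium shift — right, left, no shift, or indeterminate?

right

Gas moles: reactants 3, products 2 (Δn_gas = -1). Compression shifts the system toward the side with fewer moles of gas — to the right.
The forward reaction is exothermic. Lowering T favours the exothermic direction — shift to the right.
All effects act in the same direction — net shift to the right.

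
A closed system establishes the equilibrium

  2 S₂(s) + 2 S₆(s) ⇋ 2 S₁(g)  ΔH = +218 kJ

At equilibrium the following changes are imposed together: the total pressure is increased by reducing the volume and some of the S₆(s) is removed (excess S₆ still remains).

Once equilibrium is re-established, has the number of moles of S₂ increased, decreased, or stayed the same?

increases

Gas moles: reactants 0, products 2 (Δn_gas = +2). Compression shifts the system toward the side with fewer moles of gas — to the left.
S₆ is a pure solid; its activity is 1 regardless of amount, so Q is unaffected — no shift from this change.
The net shift is to the left. S₂ is a reactant, so its amount increases.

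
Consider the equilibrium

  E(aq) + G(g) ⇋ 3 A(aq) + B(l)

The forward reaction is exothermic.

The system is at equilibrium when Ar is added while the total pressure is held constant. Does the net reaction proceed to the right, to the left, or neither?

Adding inert gas at constant total pressure expands the volume and lowers every reacting partial pressure. With Δn_gas = 0 − 1 = -1, Q moves away from K toward the side with fewer gas moles, so the system shifts toward the side with more gas moles — to the left.

left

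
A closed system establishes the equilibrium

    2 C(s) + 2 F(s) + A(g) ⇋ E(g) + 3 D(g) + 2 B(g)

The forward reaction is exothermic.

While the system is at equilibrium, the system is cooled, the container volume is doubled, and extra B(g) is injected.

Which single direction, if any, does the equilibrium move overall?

cannot be determined

The forward reaction is exothermic. Lowering T favours the exothermic direction — shift to the right.
Gas moles: reactants 1, products 6 (Δn_gas = +5). Expansion shifts the system toward the side with more moles of gas — to the right.
Adding B (g), a product, drives the reaction to the left.
The individual effects push in opposite directions; without quantitative information the net direction cannot be determined.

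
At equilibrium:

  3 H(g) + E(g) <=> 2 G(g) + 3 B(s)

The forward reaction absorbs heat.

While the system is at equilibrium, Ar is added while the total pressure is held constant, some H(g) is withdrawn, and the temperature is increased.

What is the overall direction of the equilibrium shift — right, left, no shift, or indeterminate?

Adding inert gas at constant total pressure expands the volume and lowers every reacting partial pressure. With Δn_gas = 2 − 4 = -2, Q moves away from K toward the side with fewer gas moles, so the system shifts toward the side with more gas moles — to the left.
Removing H (g), a reactant, drives the reaction to the left.
The forward reaction is endothermic. Raising T favours the endothermic direction — shift to the right.
The individual effects push in opposite directions; without quantitative information the net direction cannot be determined.

cannot be determined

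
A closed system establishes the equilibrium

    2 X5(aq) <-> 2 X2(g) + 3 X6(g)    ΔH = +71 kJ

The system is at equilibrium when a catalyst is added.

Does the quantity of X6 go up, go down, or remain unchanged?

A catalyst speeds both forward and reverse rates equally; it changes neither Q nor K — no shift from this change.
No net shift occurs, so the amount of X6 is unchanged.

unchanged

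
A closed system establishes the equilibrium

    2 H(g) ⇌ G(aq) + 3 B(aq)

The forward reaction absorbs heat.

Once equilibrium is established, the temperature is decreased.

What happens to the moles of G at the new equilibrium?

decreases

The forward reaction is endothermic. Lowering T favours the exothermic direction — shift to the left.
The net shift is to the left. G is a product, so its amount decreases.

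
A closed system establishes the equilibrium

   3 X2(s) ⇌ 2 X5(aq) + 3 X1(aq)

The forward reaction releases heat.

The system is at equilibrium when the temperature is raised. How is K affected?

decreases

K depends on temperature via the van 't Hoff relation. The forward reaction is exothermic, so raising T decreases K.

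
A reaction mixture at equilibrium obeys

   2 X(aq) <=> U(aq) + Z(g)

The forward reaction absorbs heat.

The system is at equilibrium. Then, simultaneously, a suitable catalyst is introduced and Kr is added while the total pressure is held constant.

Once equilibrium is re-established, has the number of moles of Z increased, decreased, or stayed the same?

increases

A catalyst speeds both forward and reverse rates equally; it changes neither Q nor K — no shift from this change.
Adding inert gas at constant total pressure expands the volume and lowers every reacting partial pressure. With Δn_gas = 1 − 0 = +1, Q moves away from K toward the side with fewer gas moles, so the system shifts toward the side with more gas moles — to the right.
The net shift is to the right. Z is a product, so its amount increases.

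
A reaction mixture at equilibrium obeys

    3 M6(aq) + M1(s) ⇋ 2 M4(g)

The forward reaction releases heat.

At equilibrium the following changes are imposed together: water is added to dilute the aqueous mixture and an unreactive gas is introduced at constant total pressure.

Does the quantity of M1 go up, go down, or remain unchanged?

cannot be determined

Dilution lowers every aqueous concentration by the same factor. Δn_aq = 0 − 3 = -3, so the system shifts toward the side with more dissolved moles — to the left.
Adding inert gas at constant total pressure expands the volume and lowers every reacting partial pressure. With Δn_gas = 2 − 0 = +2, Q moves away from K toward the side with fewer gas moles, so the system shifts toward the side with more gas moles — to the right.
The two effects oppose each other, so the net shift — and hence the change in M1 — cannot be determined from the given information.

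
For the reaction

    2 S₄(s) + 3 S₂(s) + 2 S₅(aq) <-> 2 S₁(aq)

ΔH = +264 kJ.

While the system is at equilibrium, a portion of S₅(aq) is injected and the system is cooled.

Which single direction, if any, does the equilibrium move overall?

Adding S₅ (aq), a reactant, drives the reaction to the right.
The forward reaction is endothermic. Lowering T favours the exothermic direction — shift to the left.
The individual effects push in opposite directions; without quantitative information the net direction cannot be determined.

cannot be determined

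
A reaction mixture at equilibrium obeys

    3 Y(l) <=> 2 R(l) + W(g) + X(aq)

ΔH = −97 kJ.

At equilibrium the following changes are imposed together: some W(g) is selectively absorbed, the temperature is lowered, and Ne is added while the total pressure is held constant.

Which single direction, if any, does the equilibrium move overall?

Removing W (g), a product, drives the reaction to the right.
The forward reaction is exothermic. Lowering T favours the exothermic direction — shift to the right.
Adding inert gas at constant total pressure expands the volume and lowers every reacting partial pressure. With Δn_gas = 1 − 0 = +1, Q moves away from K toward the side with fewer gas moles, so the system shifts toward the side with more gas moles — to the right.
All effects act in the same direction — net shift to the right.

right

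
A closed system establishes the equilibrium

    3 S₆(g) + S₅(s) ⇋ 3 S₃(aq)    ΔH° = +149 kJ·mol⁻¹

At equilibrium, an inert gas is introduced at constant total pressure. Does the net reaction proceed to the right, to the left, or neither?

left

Adding inert gas at constant total pressure expands the volume and lowers every reacting partial pressure. With Δn_gas = 0 − 3 = -3, Q moves away from K toward the side with fewer gas moles, so the system shifts toward the side with more gas moles — to the left.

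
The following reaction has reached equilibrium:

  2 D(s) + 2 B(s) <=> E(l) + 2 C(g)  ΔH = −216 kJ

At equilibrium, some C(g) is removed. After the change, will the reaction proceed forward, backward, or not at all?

Removing C (g), a product, drives the reaction to the right.

right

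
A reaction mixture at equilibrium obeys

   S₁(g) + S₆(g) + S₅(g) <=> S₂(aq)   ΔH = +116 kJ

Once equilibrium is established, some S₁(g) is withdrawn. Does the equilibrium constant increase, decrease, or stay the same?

unchanged

The equilibrium constant depends only on temperature. This perturbation may move the position of equilibrium, but since T is unchanged, K itself is unchanged.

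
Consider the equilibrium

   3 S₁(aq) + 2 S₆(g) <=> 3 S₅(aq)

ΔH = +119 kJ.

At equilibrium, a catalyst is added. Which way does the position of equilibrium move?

A catalyst speeds both forward and reverse rates equally; it changes neither Q nor K — no shift from this change.

no shift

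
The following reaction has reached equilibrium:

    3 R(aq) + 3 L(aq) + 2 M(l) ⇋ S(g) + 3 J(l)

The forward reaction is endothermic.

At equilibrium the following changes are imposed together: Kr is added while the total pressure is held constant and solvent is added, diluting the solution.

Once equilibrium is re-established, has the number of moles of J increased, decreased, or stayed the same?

Adding inert gas at constant total pressure expands the volume and lowers every reacting partial pressure. With Δn_gas = 1 − 0 = +1, Q moves away from K toward the side with fewer gas moles, so the system shifts toward the side with more gas moles — to the right.
Dilution lowers every aqueous concentration by the same factor. Δn_aq = 0 − 6 = -6, so the system shifts toward the side with more dissolved moles — to the left.
The two effects oppose each other, so the net shift — and hence the change in J — cannot be determined from the given information.

cannot be determined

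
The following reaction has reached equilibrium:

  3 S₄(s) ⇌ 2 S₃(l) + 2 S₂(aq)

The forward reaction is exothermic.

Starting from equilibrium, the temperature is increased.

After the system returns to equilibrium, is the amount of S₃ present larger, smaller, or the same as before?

The forward reaction is exothermic. Raising T favours the endothermic direction — shift to the left.
The net shift is to the left. S₃ is a product, so its amount decreases.

decreases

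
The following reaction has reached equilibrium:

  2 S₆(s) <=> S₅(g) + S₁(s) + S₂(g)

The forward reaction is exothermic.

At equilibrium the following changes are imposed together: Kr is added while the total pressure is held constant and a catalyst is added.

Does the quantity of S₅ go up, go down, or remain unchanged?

increases

Adding inert gas at constant total pressure expands the volume and lowers every reacting partial pressure. With Δn_gas = 2 − 0 = +2, Q moves away from K toward the side with fewer gas moles, so the system shifts toward the side with more gas moles — to the right.
A catalyst speeds both forward and reverse rates equally; it changes neither Q nor K — no shift from this change.
The net shift is to the right. S₅ is a product, so its amount increases.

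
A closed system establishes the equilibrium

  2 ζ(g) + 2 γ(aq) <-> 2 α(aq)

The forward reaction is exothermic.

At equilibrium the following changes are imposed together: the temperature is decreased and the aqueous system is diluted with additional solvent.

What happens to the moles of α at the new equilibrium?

increases

The forward reaction is exothermic. Lowering T favours the exothermic direction — shift to the right.
Dilution scales every aqueous concentration by the same factor. Δn_aq = 2 − 2 = 0, so Q is unchanged — no shift.
The net shift is to the right. α is a product, so its amount increases.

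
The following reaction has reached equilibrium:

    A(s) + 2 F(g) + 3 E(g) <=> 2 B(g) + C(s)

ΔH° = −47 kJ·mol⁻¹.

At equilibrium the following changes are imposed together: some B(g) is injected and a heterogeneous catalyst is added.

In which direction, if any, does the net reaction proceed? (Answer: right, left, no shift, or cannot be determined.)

Adding B (g), a product, drives the reaction to the left.
A catalyst speeds both forward and reverse rates equally; it changes neither Q nor K — no shift from this change.
Only the nonzero effect(s) matter; the net shift is to the left.

left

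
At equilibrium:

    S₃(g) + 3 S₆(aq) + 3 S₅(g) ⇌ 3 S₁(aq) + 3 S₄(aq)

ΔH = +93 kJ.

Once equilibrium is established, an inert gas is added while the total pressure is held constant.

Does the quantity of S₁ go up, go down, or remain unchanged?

Adding inert gas at constant total pressure expands the volume and lowers every reacting partial pressure. With Δn_gas = 0 − 4 = -4, Q moves away from K toward the side with fewer gas moles, so the system shifts toward the side with more gas moles — to the left.
The net shift is to the left. S₁ is a product, so its amount decreases.

decreases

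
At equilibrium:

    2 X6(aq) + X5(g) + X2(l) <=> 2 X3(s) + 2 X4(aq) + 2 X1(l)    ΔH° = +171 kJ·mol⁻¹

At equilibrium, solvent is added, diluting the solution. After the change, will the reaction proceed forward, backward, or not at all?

no shift

Dilution scales every aqueous concentration by the same factor. Δn_aq = 2 − 2 = 0, so Q is unchanged — no shift.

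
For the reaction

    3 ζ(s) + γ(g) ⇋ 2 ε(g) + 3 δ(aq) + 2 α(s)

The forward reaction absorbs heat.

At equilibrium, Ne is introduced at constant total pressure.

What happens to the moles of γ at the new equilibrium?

Adding inert gas at constant total pressure expands the volume and lowers every reacting partial pressure. With Δn_gas = 2 − 1 = +1, Q moves away from K toward the side with fewer gas moles, so the system shifts toward the side with more gas moles — to the right.
The net shift is to the right. γ is a reactant, so its amount decreases.

decreases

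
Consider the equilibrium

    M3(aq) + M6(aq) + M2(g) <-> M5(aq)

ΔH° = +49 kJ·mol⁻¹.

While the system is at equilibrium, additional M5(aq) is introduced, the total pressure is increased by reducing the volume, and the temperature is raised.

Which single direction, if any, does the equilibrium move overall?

cannot be determined

Adding M5 (aq), a product, drives the reaction to the left.
Gas moles: reactants 1, products 0 (Δn_gas = -1). Compression shifts the system toward the side with fewer moles of gas — to the right.
The forward reaction is endothermic. Raising T favours the endothermic direction — shift to the right.
The individual effects push in opposite directions; without quantitative information the net direction cannot be determined.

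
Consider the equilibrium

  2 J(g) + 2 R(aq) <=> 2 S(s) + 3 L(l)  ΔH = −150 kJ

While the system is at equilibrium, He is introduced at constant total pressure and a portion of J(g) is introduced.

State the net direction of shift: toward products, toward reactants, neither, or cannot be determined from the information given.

Adding inert gas at constant total pressure expands the volume and lowers every reacting partial pressure. With Δn_gas = 0 − 2 = -2, Q moves away from K toward the side with fewer gas moles, so the system shifts toward the side with more gas moles — to the left.
Adding J (g), a reactant, drives the reaction to the right.
The individual effects push in opposite directions; without quantitative information the net direction cannot be determined.

cannot be determined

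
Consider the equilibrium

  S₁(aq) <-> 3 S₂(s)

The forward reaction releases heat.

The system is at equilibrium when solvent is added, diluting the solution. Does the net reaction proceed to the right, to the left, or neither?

Dilution lowers every aqueous concentration by the same factor. Δn_aq = 0 − 1 = -1, so the system shifts toward the side with more dissolved moles — to the left.

left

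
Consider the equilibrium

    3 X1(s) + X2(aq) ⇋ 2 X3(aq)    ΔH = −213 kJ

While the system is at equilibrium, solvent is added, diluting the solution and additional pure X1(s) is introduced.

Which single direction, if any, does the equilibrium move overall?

Dilution lowers every aqueous concentration by the same factor. Δn_aq = 2 − 1 = +1, so the system shifts toward the side with more dissolved moles — to the right.
X1 is a pure solid; its activity is 1 regardless of amount, so Q is unaffected — no shift from this change.
Only the nonzero effect(s) matter; the net shift is to the right.

right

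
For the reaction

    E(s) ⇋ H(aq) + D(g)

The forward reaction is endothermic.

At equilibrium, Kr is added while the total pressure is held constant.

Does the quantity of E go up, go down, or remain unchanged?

Adding inert gas at constant total pressure expands the volume and lowers every reacting partial pressure. With Δn_gas = 1 − 0 = +1, Q moves away from K toward the side with fewer gas moles, so the system shifts toward the side with more gas moles — to the right.
The net shift is to the right. E is a reactant, so its amount decreases.

decreases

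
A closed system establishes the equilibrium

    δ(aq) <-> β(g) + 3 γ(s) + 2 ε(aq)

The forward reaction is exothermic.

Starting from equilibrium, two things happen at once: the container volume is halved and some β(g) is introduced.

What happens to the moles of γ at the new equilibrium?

Gas moles: reactants 0, products 1 (Δn_gas = +1). Compression shifts the system toward the side with fewer moles of gas — to the left.
Adding β (g), a product, drives the reaction to the left.
The net shift is to the left. γ is a product, so its amount decreases.

decreases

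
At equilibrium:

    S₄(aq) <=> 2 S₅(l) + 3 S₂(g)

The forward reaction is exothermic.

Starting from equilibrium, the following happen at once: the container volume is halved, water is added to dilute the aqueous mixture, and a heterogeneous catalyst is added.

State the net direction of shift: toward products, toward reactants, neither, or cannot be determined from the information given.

Gas moles: reactants 0, products 3 (Δn_gas = +3). Compression shifts the system toward the side with fewer moles of gas — to the left.
Dilution lowers every aqueous concentration by the same factor. Δn_aq = 0 − 1 = -1, so the system shifts toward the side with more dissolved moles — to the left.
A catalyst speeds both forward and reverse rates equally; it changes neither Q nor K — no shift from this change.
Only the nonzero effect(s) matter; the net shift is to the left.

left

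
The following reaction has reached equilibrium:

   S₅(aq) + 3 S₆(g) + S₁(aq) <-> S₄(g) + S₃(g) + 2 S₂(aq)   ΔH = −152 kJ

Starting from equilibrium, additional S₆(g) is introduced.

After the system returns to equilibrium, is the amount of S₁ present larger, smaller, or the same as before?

decreases

Adding S₆ (g), a reactant, drives the reaction to the right.
The net shift is to the right. S₁ is a reactant, so its amount decreases.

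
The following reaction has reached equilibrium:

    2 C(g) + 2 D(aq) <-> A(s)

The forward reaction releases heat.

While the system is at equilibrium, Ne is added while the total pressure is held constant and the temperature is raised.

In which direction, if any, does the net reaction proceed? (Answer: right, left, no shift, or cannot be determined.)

Adding inert gas at constant total pressure expands the volume and lowers every reacting partial pressure. With Δn_gas = 0 − 2 = -2, Q moves away from K toward the side with fewer gas moles, so the system shifts toward the side with more gas moles — to the left.
The forward reaction is exothermic. Raising T favours the endothermic direction — shift to the left.
All effects act in the same direction — net shift to the left.

left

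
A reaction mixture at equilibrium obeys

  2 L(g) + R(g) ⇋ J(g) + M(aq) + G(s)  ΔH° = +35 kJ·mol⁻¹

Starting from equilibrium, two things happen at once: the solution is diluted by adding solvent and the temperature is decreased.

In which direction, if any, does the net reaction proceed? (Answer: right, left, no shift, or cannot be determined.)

Dilution lowers every aqueous concentration by the same factor. Δn_aq = 1 − 0 = +1, so the system shifts toward the side with more dissolved moles — to the right.
The forward reaction is endothermic. Lowering T favours the exothermic direction — shift to the left.
The individual effects push in opposite directions; without quantitative information the net direction cannot be determined.

cannot be determined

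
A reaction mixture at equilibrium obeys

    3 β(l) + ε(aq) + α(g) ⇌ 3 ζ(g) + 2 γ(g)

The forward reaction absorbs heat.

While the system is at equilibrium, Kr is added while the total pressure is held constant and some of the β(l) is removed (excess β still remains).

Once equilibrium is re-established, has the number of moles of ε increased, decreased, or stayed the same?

Adding inert gas at constant total pressure expands the volume and lowers every reacting partial pressure. With Δn_gas = 5 − 1 = +4, Q moves away from K toward the side with fewer gas moles, so the system shifts toward the side with more gas moles — to the right.
β is a pure liquid; its activity is 1 regardless of amount, so Q is unaffected — no shift from this change.
The net shift is to the right. ε is a reactant, so its amount decreases.

decreases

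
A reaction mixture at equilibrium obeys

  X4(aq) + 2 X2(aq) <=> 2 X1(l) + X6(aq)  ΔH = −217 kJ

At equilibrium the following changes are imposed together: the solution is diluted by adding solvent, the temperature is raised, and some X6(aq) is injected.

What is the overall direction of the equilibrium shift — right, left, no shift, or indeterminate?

Dilution lowers every aqueous concentration by the same factor. Δn_aq = 1 − 3 = -2, so the system shifts toward the side with more dissolved moles — to the left.
The forward reaction is exothermic. Raising T favours the endothermic direction — shift to the left.
Adding X6 (aq), a product, drives the reaction to the left.
All effects act in the same direction — net shift to the left.

left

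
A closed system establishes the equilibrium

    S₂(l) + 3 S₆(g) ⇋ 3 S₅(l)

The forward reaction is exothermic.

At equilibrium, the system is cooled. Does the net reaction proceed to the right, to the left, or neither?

right

The forward reaction is exothermic. Lowering T favours the exothermic direction — shift to the right.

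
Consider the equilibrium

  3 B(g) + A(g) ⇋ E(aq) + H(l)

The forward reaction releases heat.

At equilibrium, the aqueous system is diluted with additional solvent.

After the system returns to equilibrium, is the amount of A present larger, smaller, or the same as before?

decreases

Dilution lowers every aqueous concentration by the same factor. Δn_aq = 1 − 0 = +1, so the system shifts toward the side with more dissolved moles — to the right.
The net shift is to the right. A is a reactant, so its amount decreases.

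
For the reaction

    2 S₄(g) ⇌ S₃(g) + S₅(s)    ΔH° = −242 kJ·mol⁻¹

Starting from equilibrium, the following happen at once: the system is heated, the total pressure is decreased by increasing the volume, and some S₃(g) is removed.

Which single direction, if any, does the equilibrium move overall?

The forward reaction is exothermic. Raising T favours the endothermic direction — shift to the left.
Gas moles: reactants 2, products 1 (Δn_gas = -1). Expansion shifts the system toward the side with more moles of gas — to the left.
Removing S₃ (g), a product, drives the reaction to the right.
The individual effects push in opposite directions; without quantitative information the net direction cannot be determined.

cannot be determined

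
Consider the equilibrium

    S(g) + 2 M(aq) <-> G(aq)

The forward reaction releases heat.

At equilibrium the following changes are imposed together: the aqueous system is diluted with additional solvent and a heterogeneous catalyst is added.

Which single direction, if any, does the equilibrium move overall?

left

Dilution lowers every aqueous concentration by the same factor. Δn_aq = 1 − 2 = -1, so the system shifts toward the side with more dissolved moles — to the left.
A catalyst speeds both forward and reverse rates equally; it changes neither Q nor K — no shift from this change.
Only the nonzero effect(s) matter; the net shift is to the left.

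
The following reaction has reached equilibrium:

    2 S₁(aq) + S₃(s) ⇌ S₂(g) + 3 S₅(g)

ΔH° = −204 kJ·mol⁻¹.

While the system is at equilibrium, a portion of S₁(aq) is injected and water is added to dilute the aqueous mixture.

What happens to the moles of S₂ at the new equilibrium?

Adding S₁ (aq), a reactant, drives the reaction to the right.
Dilution lowers every aqueous concentration by the same factor. Δn_aq = 0 − 2 = -2, so the system shifts toward the side with more dissolved moles — to the left.
The two effects oppose each other, so the net shift — and hence the change in S₂ — cannot be determined from the given information.

cannot be determined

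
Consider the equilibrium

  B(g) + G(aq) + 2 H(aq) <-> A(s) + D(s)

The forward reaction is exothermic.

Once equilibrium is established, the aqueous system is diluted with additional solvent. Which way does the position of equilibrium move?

Dilution lowers every aqueous concentration by the same factor. Δn_aq = 0 − 3 = -3, so the system shifts toward the side with more dissolved moles — to the left.

left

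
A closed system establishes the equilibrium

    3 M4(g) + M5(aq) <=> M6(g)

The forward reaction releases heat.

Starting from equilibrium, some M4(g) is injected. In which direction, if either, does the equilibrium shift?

right

Adding M4 (g), a reactant, drives the reaction to the right.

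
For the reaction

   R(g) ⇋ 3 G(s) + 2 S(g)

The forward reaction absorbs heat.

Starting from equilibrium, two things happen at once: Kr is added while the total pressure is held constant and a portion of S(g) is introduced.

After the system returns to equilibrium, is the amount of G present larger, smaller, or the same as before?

cannot be determined

Adding inert gas at constant total pressure expands the volume and lowers every reacting partial pressure. With Δn_gas = 2 − 1 = +1, Q moves away from K toward the side with fewer gas moles, so the system shifts toward the side with more gas moles — to the right.
Adding S (g), a product, drives the reaction to the left.
The two effects oppose each other, so the net shift — and hence the change in G — cannot be determined from the given information.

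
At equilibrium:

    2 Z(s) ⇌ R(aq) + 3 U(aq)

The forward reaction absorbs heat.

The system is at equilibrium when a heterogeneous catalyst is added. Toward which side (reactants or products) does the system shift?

A catalyst speeds both forward and reverse rates equally; it changes neither Q nor K — no shift from this change.

no shift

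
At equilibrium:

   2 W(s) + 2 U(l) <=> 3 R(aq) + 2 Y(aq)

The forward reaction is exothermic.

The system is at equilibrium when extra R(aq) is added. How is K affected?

unchanged

The equilibrium constant depends only on temperature. This perturbation may move the position of equilibrium, but since T is unchanged, K itself is unchanged.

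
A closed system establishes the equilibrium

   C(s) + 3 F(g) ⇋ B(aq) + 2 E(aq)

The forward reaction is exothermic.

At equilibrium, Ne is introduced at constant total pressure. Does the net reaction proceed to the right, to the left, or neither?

left

Adding inert gas at constant total pressure expands the volume and lowers every reacting partial pressure. With Δn_gas = 0 − 3 = -3, Q moves away from K toward the side with fewer gas moles, so the system shifts toward the side with more gas moles — to the left.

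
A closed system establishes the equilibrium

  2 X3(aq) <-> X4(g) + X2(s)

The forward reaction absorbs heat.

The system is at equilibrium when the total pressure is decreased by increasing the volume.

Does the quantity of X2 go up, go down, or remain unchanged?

Gas moles: reactants 0, products 1 (Δn_gas = +1). Expansion shifts the system toward the side with more moles of gas — to the right.
The net shift is to the right. X2 is a product, so its amount increases.

increases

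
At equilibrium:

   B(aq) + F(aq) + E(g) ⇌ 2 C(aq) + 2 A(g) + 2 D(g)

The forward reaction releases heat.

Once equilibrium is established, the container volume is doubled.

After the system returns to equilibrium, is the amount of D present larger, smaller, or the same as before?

increases

Gas moles: reactants 1, products 4 (Δn_gas = +3). Expansion shifts the system toward the side with more moles of gas — to the right.
The net shift is to the right. D is a product, so its amount increases.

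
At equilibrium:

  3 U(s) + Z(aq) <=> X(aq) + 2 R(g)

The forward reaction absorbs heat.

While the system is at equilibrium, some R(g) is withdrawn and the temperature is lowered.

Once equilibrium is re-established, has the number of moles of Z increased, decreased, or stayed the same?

cannot be determined

Removing R (g), a product, drives the reaction to the right.
The forward reaction is endothermic. Lowering T favours the exothermic direction — shift to the left.
The two effects oppose each other, so the net shift — and hence the change in Z — cannot be determined from the given information.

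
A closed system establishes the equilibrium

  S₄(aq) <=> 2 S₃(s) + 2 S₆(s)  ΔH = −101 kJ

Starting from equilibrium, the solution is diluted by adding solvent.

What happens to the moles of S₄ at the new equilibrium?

Dilution lowers every aqueous concentration by the same factor. Δn_aq = 0 − 1 = -1, so the system shifts toward the side with more dissolved moles — to the left.
The net shift is to the left. S₄ is a reactant, so its amount increases.

increases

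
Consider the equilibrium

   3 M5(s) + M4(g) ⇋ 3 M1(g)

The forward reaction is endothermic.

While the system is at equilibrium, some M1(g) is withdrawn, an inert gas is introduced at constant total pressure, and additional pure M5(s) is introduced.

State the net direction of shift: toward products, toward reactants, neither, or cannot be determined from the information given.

Removing M1 (g), a product, drives the reaction to the right.
Adding inert gas at constant total pressure expands the volume and lowers every reacting partial pressure. With Δn_gas = 3 − 1 = +2, Q moves away from K toward the side with fewer gas moles, so the system shifts toward the side with more gas moles — to the right.
M5 is a pure solid; its activity is 1 regardless of amount, so Q is unaffected — no shift from this change.
Only the nonzero effect(s) matter; the net shift is to the right.

right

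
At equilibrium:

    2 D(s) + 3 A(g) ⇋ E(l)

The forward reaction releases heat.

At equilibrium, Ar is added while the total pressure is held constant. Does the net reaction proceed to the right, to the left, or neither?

Adding inert gas at constant total pressure expands the volume and lowers every reacting partial pressure. With Δn_gas = 0 − 3 = -3, Q moves away from K toward the side with fewer gas moles, so the system shifts toward the side with more gas moles — to the left.

left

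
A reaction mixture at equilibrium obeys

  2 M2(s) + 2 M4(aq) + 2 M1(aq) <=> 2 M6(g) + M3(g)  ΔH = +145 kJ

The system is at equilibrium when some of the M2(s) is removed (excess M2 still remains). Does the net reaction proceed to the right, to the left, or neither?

M2 is a pure solid; its activity is 1 regardless of amount, so Q is unaffected — no shift from this change.

no shift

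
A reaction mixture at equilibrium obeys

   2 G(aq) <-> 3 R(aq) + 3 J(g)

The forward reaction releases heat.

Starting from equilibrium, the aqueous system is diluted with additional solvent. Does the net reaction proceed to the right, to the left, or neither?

right

Dilution lowers every aqueous concentration by the same factor. Δn_aq = 3 − 2 = +1, so the system shifts toward the side with more dissolved moles — to the right.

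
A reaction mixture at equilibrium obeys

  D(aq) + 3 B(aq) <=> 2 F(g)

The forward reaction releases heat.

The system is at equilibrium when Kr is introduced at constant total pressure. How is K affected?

unchanged

The equilibrium constant depends only on temperature. This perturbation may move the position of equilibrium, but since T is unchanged, K itself is unchanged.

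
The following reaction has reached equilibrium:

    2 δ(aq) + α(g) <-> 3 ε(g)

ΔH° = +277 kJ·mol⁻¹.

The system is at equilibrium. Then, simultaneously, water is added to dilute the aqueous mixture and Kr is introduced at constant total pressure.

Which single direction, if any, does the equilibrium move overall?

cannot be determined

Dilution lowers every aqueous concentration by the same factor. Δn_aq = 0 − 2 = -2, so the system shifts toward the side with more dissolved moles — to the left.
Adding inert gas at constant total pressure expands the volume and lowers every reacting partial pressure. With Δn_gas = 3 − 1 = +2, Q moves away from K toward the side with fewer gas moles, so the system shifts toward the side with more gas moles — to the right.
The individual effects push in opposite directions; without quantitative information the net direction cannot be determined.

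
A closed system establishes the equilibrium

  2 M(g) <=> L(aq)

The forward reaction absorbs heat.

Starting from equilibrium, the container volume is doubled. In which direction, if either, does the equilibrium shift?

left

Gas moles: reactants 2, products 0 (Δn_gas = -2). Expansion shifts the system toward the side with more moles of gas — to the left.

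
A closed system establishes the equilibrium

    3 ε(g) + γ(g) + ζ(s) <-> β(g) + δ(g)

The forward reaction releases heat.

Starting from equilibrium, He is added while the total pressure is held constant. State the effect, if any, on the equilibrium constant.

unchanged

The equilibrium constant depends only on temperature. This perturbation may move the position of equilibrium, but since T is unchanged, K itself is unchanged.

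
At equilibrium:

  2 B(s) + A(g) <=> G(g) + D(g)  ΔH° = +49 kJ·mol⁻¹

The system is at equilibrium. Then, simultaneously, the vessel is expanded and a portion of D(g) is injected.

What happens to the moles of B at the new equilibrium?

Gas moles: reactants 1, products 2 (Δn_gas = +1). Expansion shifts the system toward the side with more moles of gas — to the right.
Adding D (g), a product, drives the reaction to the left.
The two effects oppose each other, so the net shift — and hence the change in B — cannot be determined from the given information.

cannot be determined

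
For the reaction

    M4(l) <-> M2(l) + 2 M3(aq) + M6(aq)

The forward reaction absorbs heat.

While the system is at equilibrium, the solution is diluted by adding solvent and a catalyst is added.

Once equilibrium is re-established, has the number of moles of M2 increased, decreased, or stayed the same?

increases

Dilution lowers every aqueous concentration by the same factor. Δn_aq = 3 − 0 = +3, so the system shifts toward the side with more dissolved moles — to the right.
A catalyst speeds both forward and reverse rates equally; it changes neither Q nor K — no shift from this change.
The net shift is to the right. M2 is a product, so its amount increases.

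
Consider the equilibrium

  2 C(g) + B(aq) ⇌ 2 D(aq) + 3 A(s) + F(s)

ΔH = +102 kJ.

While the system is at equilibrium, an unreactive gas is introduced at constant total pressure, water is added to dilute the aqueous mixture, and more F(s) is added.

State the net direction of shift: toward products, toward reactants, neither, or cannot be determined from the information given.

cannot be determined

Adding inert gas at constant total pressure expands the volume and lowers every reacting partial pressure. With Δn_gas = 0 − 2 = -2, Q moves away from K toward the side with fewer gas moles, so the system shifts toward the side with more gas moles — to the left.
Dilution lowers every aqueous concentration by the same factor. Δn_aq = 2 − 1 = +1, so the system shifts toward the side with more dissolved moles — to the right.
F is a pure solid; its activity is 1 regardless of amount, so Q is unaffected — no shift from this change.
The individual effects push in opposite directions; without quantitative information the net direction cannot be determined.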